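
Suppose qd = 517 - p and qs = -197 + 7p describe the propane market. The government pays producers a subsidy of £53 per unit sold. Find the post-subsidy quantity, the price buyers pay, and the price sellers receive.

q' = 474.125; buyers pay £42.875; sellers receive £95.875

Pre-subsidy: 517 - p = -197 + 7p gives p* = 89.25, q* = 427.75.
With the subsidy, sellers receive ps = pb + 53 for each unit, where pb is the price buyers pay.
Supply in terms of pb becomes qs = -197 + 7(pb + 53) = 174 + 7pb. Setting this equal to demand: 517 - pb = 174 + 7pb, so pb = 42.875.
Sellers receive ps = 42.875 + 53 = 95.875; q' = 517 − 1·42.875 = 474.125.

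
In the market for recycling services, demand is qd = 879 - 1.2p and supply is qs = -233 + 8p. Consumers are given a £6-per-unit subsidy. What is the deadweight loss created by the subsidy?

Pre-subsidy: 879 - 1.2p = -233 + 8p gives p* = 2780/23, q* = 16881/23.
With the rebate, buyers effectively pay pb = ps − 6, where ps is the price sellers receive.
Demand in terms of ps becomes qd = 879 − 1.2(ps − 6) = 886.2 - 1.2ps. Setting this equal to supply: 886.2 - 1.2ps = -233 + 8ps, so ps = 2798/23.
Buyers pay pb = 2798/23 − 6 = 2660/23; q' = -233 + 8·(2798/23) = 17025/23.
The subsidy expands output by 17025/23 − 16881/23 = 144/23 past the efficient level; on those units the gap between marginal cost and willingness to pay runs from 0 up to 6.
DWL = ½ × 6 × 144/23 = 432/23.

Deadweight loss = 432/23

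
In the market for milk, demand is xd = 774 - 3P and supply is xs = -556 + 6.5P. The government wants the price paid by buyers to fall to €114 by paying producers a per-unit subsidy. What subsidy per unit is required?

At a buyer price of 114, quantity demanded is 774 − 3·114 = 432.
Sellers supply 432 only when they receive Ps with -556 + 6.5·Ps = 432, i.e. Ps = 152.
s = Ps − Pb = 152 − 114 = 38.

Required subsidy s = €38 per unit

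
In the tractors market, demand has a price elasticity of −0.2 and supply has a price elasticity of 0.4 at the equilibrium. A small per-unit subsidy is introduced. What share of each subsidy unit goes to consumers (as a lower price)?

For a small subsidy around the equilibrium, the benefit split depends on the relative slopes, which at a point are proportional to the elasticities.
Buyer share = εs/(εs + |εd|) = 0.4/(0.4 + 0.2) = 2/3; seller share = |εd|/(εs + |εd|) = 1/3.

Consumer share = 2/3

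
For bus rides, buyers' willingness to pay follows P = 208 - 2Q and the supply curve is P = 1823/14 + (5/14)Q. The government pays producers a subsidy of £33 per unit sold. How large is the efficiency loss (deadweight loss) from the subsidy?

Pre-subsidy: 208 - 2Q = 1823/14 + (5/14)Q gives Q* = 33 and P* = 142.
With the subsidy, sellers receive Ps = Pb + 33 for each unit, where Pb is the price buyers pay.
On the curves, Pb = 208 - 2Q and Ps = 1823/14 + (5/14)Q; the wedge Ps − Pb = 33 gives 1823/14 + (5/14)Q − (208 - 2Q) = 33, so Q' = 47.
Then Pb = 208 − 2·47 = 114 and Ps = 1823/14 + (5/14)·47 = 147.
The subsidy expands output by 47 − 33 = 14 past the efficient level; on those units the gap between marginal cost and willingness to pay runs from 0 up to 33.
DWL = ½ × 33 × 14 = 231.

Deadweight loss = £231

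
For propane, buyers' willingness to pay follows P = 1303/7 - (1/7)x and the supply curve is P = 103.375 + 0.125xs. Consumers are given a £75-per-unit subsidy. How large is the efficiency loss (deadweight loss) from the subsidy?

Deadweight loss = £10500

Pre-subsidy: 1303/7 - (1/7)x = 103.375 + 0.125x gives x* = 309 and P* = 142.
With the rebate, buyers effectively pay Pb = Ps − 75, where Ps is the price sellers receive.
On the curves, Pb = 1303/7 - (1/7)x and Ps = 103.375 + 0.125x; the wedge Ps − Pb = 75 gives 103.375 + 0.125x − (1303/7 - (1/7)x) = 75, so x' = 589.
Then Pb = 1303/7 − (1/7)·589 = 102 and Ps = 103.375 + 0.125·589 = 177.
The subsidy expands output by 589 − 309 = 280 past the efficient level; on those units the gap between marginal cost and willingness to pay runs from 0 up to 75.
DWL = ½ × 75 × 280 = 10500.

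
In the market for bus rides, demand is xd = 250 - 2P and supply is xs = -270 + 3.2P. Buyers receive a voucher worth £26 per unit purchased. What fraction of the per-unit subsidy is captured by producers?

Pre-subsidy: 250 - 2P = -270 + 3.2P gives P* = 100, x* = 50.
With the rebate, buyers effectively pay Pb = Ps − 26, where Ps is the price sellers receive.
Demand in terms of Ps becomes xd = 250 − 2(Ps − 26) = 302 - 2Ps. Setting this equal to supply: 302 - 2Ps = -270 + 3.2Ps, so Ps = 110.
Buyers pay Pb = 110 − 26 = 84; x' = -270 + 3.2·110 = 82.
Buyers' price falls by P* − Pb = 100 − 84 = 16; sellers' price rises by Ps − P* = 110 − 100 = 10.
So producers capture 10/26 = 5/13 of each unit of subsidy.

Producer share = 5/13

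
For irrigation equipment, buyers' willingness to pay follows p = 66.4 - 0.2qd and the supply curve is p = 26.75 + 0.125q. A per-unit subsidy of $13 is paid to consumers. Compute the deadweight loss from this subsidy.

Pre-subsidy: 66.4 - 0.2q = 26.75 + 0.125q gives q* = 122 and p* = 42.
With the rebate, buyers effectively pay pb = ps − 13, where ps is the price sellers receive.
On the curves, pb = 66.4 - 0.2q and ps = 26.75 + 0.125q; the wedge ps − pb = 13 gives 26.75 + 0.125q − (66.4 - 0.2q) = 13, so q' = 162.
Then pb = 66.4 − 0.2·162 = 34 and ps = 26.75 + 0.125·162 = 47.
The subsidy expands output by 162 − 122 = 40 past the efficient level; on those units the gap between marginal cost and willingness to pay runs from 0 up to 13.
DWL = ½ × 13 × 40 = 260.

Deadweight loss = $260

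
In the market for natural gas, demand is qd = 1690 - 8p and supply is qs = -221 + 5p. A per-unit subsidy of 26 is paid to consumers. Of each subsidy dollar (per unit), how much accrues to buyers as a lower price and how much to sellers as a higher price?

Buyers gain 10 per unit; sellers gain 16 per unit

Pre-subsidy: 1690 - 8p = -221 + 5p gives p* = 147, q* = 514.
With the rebate, buyers effectively pay pb = ps − 26, where ps is the price sellers receive.
Demand in terms of ps becomes qd = 1690 − 8(ps − 26) = 1898 - 8ps. Setting this equal to supply: 1898 - 8ps = -221 + 5ps, so ps = 163.
Buyers pay pb = 163 − 26 = 137; q' = -221 + 5·163 = 594.
Buyers' price falls by p* − pb = 147 − 137 = 10; sellers' price rises by ps − p* = 163 − 147 = 16.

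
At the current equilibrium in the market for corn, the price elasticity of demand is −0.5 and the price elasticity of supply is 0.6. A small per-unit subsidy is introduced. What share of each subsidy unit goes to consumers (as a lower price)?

Consumer share = 6/11

For a small subsidy around the equilibrium, the benefit split depends on the relative slopes, which at a point are proportional to the elasticities.
Buyer share = εs/(εs + |εd|) = 0.6/(0.6 + 0.5) = 6/11; seller share = |εd|/(εs + |εd|) = 5/11.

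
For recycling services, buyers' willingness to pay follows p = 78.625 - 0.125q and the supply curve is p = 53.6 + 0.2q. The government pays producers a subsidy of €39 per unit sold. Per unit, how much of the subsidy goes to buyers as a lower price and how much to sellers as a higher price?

Buyers gain €15 per unit; sellers gain €24 per unit

Pre-subsidy: 78.625 - 0.125q = 53.6 + 0.2q gives q* = 77 and p* = 69.
With the subsidy, sellers receive ps = pb + 39 for each unit, where pb is the price buyers pay.
On the curves, pb = 78.625 - 0.125q and ps = 53.6 + 0.2q; the wedge ps − pb = 39 gives 53.6 + 0.2q − (78.625 - 0.125q) = 39, so q' = 197.
Then pb = 78.625 − 0.125·197 = 54 and ps = 53.6 + 0.2·197 = 93.
Buyers' price falls by p* − pb = 69 − 54 = 15; sellers' price rises by ps − p* = 93 − 69 = 24.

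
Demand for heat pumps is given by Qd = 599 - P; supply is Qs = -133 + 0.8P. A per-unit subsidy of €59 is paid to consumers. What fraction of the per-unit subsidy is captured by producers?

Pre-subsidy: 599 - P = -133 + 0.8P gives P* = 1220/3, Q* = 577/3.
With the rebate, buyers effectively pay Pb = Ps − 59, where Ps is the price sellers receive.
Demand in terms of Ps becomes Qd = 599 − 1(Ps − 59) = 658 - Ps. Setting this equal to supply: 658 - Ps = -133 + 0.8Ps, so Ps = 3955/9.
Buyers pay Pb = 3955/9 − 59 = 3424/9; Q' = -133 + 0.8·(3955/9) = 1967/9.
Buyers' price falls by P* − Pb = 1220/3 − 3424/9 = 236/9; sellers' price rises by Ps − P* = 3955/9 − 1220/3 = 295/9.
So producers capture (295/9)/59 = 5/9 of each unit of subsidy.

Producer share = 5/9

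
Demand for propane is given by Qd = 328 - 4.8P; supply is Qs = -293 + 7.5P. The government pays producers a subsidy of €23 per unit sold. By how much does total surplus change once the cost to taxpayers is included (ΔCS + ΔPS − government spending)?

Pre-subsidy: 328 - 4.8P = -293 + 7.5P gives P* = 2070/41, Q* = 3512/41.
With the subsidy, sellers receive Ps = Pb + 23 for each unit, where Pb is the price buyers pay.
Supply in terms of Pb becomes Qs = -293 + 7.5(Pb + 23) = -120.5 + 7.5Pb. Setting this equal to demand: 328 - 4.8Pb = -120.5 + 7.5Pb, so Pb = 1495/41.
Sellers receive Ps = 1495/41 + 23 = 2438/41; Q' = 328 − 4.8·(1495/41) = 6272/41.
ΔCS = ½(3512/41 + 6272/41)(2070/41 − 1495/41) = 2812900/1681; ΔPS = ½(3512/41 + 6272/41)(2438/41 − 2070/41) = 1800256/1681.
Government spending = 23 × 6272/41 = 144256/41.
Net change = 2812900/1681 + 1800256/1681 − 144256/41 = -31740/41. The loss equals the DWL triangle ½·23·2760/41.

Net change in total surplus = -31740/41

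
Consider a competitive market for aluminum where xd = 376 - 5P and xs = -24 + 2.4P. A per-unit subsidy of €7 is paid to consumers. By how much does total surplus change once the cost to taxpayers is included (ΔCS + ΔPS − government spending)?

Pre-subsidy: 376 - 5P = -24 + 2.4P gives P* = 2000/37, x* = 3912/37.
With the rebate, buyers effectively pay Pb = Ps − 7, where Ps is the price sellers receive.
Demand in terms of Ps becomes xd = 376 − 5(Ps − 7) = 411 - 5Ps. Setting this equal to supply: 411 - 5Ps = -24 + 2.4Ps, so Ps = 2175/37.
Buyers pay Pb = 2175/37 − 7 = 1916/37; x' = -24 + 2.4·(2175/37) = 4332/37.
ΔCS = ½(3912/37 + 4332/37)(2000/37 − 1916/37) = 346248/1369; ΔPS = ½(3912/37 + 4332/37)(2175/37 − 2000/37) = 721350/1369.
Government spending = 7 × 4332/37 = 30324/37.
Net change = 346248/1369 + 721350/1369 − 30324/37 = -1470/37. The loss equals the DWL triangle ½·7·420/37.

Net change in total surplus = -1470/37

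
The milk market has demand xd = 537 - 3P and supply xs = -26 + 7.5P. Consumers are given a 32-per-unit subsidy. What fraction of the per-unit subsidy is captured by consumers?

Consumer share = 5/7

Pre-subsidy: 537 - 3P = -26 + 7.5P gives P* = 1126/21, x* = 2633/7.
With the rebate, buyers effectively pay Pb = Ps − 32, where Ps is the price sellers receive.
Demand in terms of Ps becomes xd = 537 − 3(Ps − 32) = 633 - 3Ps. Setting this equal to supply: 633 - 3Ps = -26 + 7.5Ps, so Ps = 1318/21.
Buyers pay Pb = 1318/21 − 32 = 646/21; x' = -26 + 7.5·(1318/21) = 3113/7.
Buyers' price falls by P* − Pb = 1126/21 − 646/21 = 160/7; sellers' price rises by Ps − P* = 1318/21 − 1126/21 = 64/7.
So consumers capture (160/7)/32 = 5/7 of each unit of subsidy.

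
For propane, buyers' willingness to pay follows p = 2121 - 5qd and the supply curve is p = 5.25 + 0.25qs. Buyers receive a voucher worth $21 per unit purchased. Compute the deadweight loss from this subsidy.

Pre-subsidy: 2121 - 5q = 5.25 + 0.25q gives q* = 403 and p* = 106.
With the rebate, buyers effectively pay pb = ps − 21, where ps is the price sellers receive.
On the curves, pb = 2121 - 5q and ps = 5.25 + 0.25q; the wedge ps − pb = 21 gives 5.25 + 0.25q − (2121 - 5q) = 21, so q' = 407.
Then pb = 2121 − 5·407 = 86 and ps = 5.25 + 0.25·407 = 107.
The subsidy expands output by 407 − 403 = 4 past the efficient level; on those units the gap between marginal cost and willingness to pay runs from 0 up to 21.
DWL = ½ × 21 × 4 = 42.

Deadweight loss = $42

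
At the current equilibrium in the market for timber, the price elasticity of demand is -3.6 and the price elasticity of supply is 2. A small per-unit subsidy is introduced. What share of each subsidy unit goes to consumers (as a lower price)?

Consumer share = 5/14

For a small subsidy around the equilibrium, the benefit split depends on the relative slopes, which at a point are proportional to the elasticities.
Buyer share = εs/(εs + |εd|) = 2/(2 + 3.6) = 5/14; seller share = |εd|/(εs + |εd|) = 9/14.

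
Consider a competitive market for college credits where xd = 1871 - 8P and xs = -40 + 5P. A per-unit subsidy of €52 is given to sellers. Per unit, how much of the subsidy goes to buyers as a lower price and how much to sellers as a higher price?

Buyers gain €20 per unit; sellers gain €32 per unit

Pre-subsidy: 1871 - 8P = -40 + 5P gives P* = 147, x* = 695.
With the subsidy, sellers receive Ps = Pb + 52 for each unit, where Pb is the price buyers pay.
Supply in terms of Pb becomes xs = -40 + 5(Pb + 52) = 220 + 5Pb. Setting this equal to demand: 1871 - 8Pb = 220 + 5Pb, so Pb = 127.
Sellers receive Ps = 127 + 52 = 179; x' = 1871 − 8·127 = 855.
Buyers' price falls by P* − Pb = 147 − 127 = 20; sellers' price rises by Ps − P* = 179 − 147 = 32.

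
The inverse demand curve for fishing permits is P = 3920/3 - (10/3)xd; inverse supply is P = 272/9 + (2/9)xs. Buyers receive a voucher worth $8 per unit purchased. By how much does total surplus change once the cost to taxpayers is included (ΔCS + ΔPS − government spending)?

Pre-subsidy: 3920/3 - (10/3)x = 272/9 + (2/9)x gives x* = 359 and P* = 110.
With the rebate, buyers effectively pay Pb = Ps − 8, where Ps is the price sellers receive.
On the curves, Pb = 3920/3 - (10/3)x and Ps = 272/9 + (2/9)x; the wedge Ps − Pb = 8 gives 272/9 + (2/9)x − (3920/3 - (10/3)x) = 8, so x' = 361.25.
Then Pb = 3920/3 − (10/3)·361.25 = 102.5 and Ps = 272/9 + (2/9)·361.25 = 110.5.
ΔCS = ½(359 + 361.25)(110 − 102.5) = 2700.9375; ΔPS = ½(359 + 361.25)(110.5 − 110) = 180.0625.
Government spending = 8 × 361.25 = 2890.
Net change = 2700.9375 + 180.0625 − 2890 = -9. The loss equals the DWL triangle ½·8·2.25.

Net change in total surplus = -$9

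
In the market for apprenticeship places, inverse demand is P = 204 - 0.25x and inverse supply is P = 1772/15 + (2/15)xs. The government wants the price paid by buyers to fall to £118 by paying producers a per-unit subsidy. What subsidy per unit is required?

Required subsidy s = £46 per unit

At a buyer price of 118, quantity demanded is 816 − 4·118 = 344.
Sellers supply 344 only when they receive Ps = 1772/15 + (2/15)·344 = 164.
s = Ps − Pb = 164 − 118 = 46.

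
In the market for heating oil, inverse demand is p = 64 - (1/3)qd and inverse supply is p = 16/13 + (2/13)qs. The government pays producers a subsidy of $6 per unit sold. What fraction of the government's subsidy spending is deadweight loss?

Pre-subsidy: 64 - (1/3)q = 16/13 + (2/13)q gives q* = 2448/19 and p* = 400/19.
With the subsidy, sellers receive ps = pb + 6 for each unit, where pb is the price buyers pay.
On the curves, pb = 64 - (1/3)q and ps = 16/13 + (2/13)q; the wedge ps − pb = 6 gives 16/13 + (2/13)q − (64 - (1/3)q) = 6, so q' = 2682/19.
Then pb = 64 − (1/3)·(2682/19) = 322/19 and ps = 16/13 + (2/13)·(2682/19) = 436/19.
ΔCS = ½(2448/19 + 2682/19)(400/19 − 322/19) = 10530/19; ΔPS = ½(2448/19 + 2682/19)(436/19 − 400/19) = 4860/19.
Government spending = 6 × 2682/19 = 16092/19.
DWL = ½ × 6 × (2682/19 − 2448/19) = 702/19; fraction = (702/19) / (16092/19) = 13/298.

DWL / government spending = 13/298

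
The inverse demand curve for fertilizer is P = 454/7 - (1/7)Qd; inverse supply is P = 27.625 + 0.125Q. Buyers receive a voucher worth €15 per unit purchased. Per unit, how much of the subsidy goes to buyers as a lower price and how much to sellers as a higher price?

Pre-subsidy: 454/7 - (1/7)Q = 27.625 + 0.125Q gives Q* = 139 and P* = 45.
With the rebate, buyers effectively pay Pb = Ps − 15, where Ps is the price sellers receive.
On the curves, Pb = 454/7 - (1/7)Q and Ps = 27.625 + 0.125Q; the wedge Ps − Pb = 15 gives 27.625 + 0.125Q − (454/7 - (1/7)Q) = 15, so Q' = 195.
Then Pb = 454/7 − (1/7)·195 = 37 and Ps = 27.625 + 0.125·195 = 52.
Buyers' price falls by P* − Pb = 45 − 37 = 8; sellers' price rises by Ps − P* = 52 − 45 = 7.

Buyers gain €8 per unit; sellers gain €7 per unit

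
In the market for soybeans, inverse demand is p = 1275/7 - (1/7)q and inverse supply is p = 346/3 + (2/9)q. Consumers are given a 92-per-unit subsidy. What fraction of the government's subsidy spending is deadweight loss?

DWL / government spending = 42/145

Pre-subsidy: 1275/7 - (1/7)q = 346/3 + (2/9)q gives q* = 183 and p* = 156.
With the rebate, buyers effectively pay pb = ps − 92, where ps is the price sellers receive.
On the curves, pb = 1275/7 - (1/7)q and ps = 346/3 + (2/9)q; the wedge ps − pb = 92 gives 346/3 + (2/9)q − (1275/7 - (1/7)q) = 92, so q' = 435.
Then pb = 1275/7 − (1/7)·435 = 120 and ps = 346/3 + (2/9)·435 = 212.
ΔCS = ½(183 + 435)(156 − 120) = 11124; ΔPS = ½(183 + 435)(212 − 156) = 17304.
Government spending = 92 × 435 = 40020.
DWL = ½ × 92 × (435 − 183) = 11592; fraction = 11592 / 40020 = 42/145.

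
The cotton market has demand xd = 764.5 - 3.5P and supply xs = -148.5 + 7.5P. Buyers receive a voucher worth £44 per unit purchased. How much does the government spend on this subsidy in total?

Government cost = £25476

Pre-subsidy: 764.5 - 3.5P = -148.5 + 7.5P gives P* = 83, x* = 474.
With the rebate, buyers effectively pay Pb = Ps − 44, where Ps is the price sellers receive.
Demand in terms of Ps becomes xd = 764.5 − 3.5(Ps − 44) = 918.5 - 3.5Ps. Setting this equal to supply: 918.5 - 3.5Ps = -148.5 + 7.5Ps, so Ps = 97.
Buyers pay Pb = 97 − 44 = 53; x' = -148.5 + 7.5·97 = 579.
Government outlay = subsidy × quantity = 44 × 579 = 25476.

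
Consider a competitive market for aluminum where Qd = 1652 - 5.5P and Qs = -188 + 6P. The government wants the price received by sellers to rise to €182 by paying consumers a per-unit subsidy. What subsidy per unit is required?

At a seller price of 182, quantity supplied is -188 + 6·182 = 904.
Buyers absorb 904 only when they pay Pb with 1652 − 5.5·Pb = 904, i.e. Pb = 136.
s = Ps − Pb = 182 − 136 = 46.

Required subsidy s = €46 per unit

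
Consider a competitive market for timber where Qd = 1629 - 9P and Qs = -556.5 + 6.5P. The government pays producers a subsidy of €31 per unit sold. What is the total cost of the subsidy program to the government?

Government cost = €14787

Pre-subsidy: 1629 - 9P = -556.5 + 6.5P gives P* = 141, Q* = 360.
With the subsidy, sellers receive Ps = Pb + 31 for each unit, where Pb is the price buyers pay.
Supply in terms of Pb becomes Qs = -556.5 + 6.5(Pb + 31) = -355 + 6.5Pb. Setting this equal to demand: 1629 - 9Pb = -355 + 6.5Pb, so Pb = 128.
Sellers receive Ps = 128 + 31 = 159; Q' = 1629 − 9·128 = 477.
Government outlay = subsidy × quantity = 31 × 477 = 14787.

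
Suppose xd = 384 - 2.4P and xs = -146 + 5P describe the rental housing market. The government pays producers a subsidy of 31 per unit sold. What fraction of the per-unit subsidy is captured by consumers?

Pre-subsidy: 384 - 2.4P = -146 + 5P gives P* = 2650/37, x* = 7848/37.
With the subsidy, sellers receive Ps = Pb + 31 for each unit, where Pb is the price buyers pay.
Supply in terms of Pb becomes xs = -146 + 5(Pb + 31) = 9 + 5Pb. Setting this equal to demand: 384 - 2.4Pb = 9 + 5Pb, so Pb = 1875/37.
Sellers receive Ps = 1875/37 + 31 = 3022/37; x' = 384 − 2.4·(1875/37) = 9708/37.
Buyers' price falls by P* − Pb = 2650/37 − 1875/37 = 775/37; sellers' price rises by Ps − P* = 3022/37 − 2650/37 = 372/37.
So consumers capture (775/37)/31 = 25/37 of each unit of subsidy.

Consumer share = 25/37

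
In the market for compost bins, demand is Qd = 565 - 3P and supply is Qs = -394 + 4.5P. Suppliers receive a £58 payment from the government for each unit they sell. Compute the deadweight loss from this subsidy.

Deadweight loss = £3027.6

Pre-subsidy: 565 - 3P = -394 + 4.5P gives P* = 1918/15, Q* = 181.4.
With the subsidy, sellers receive Ps = Pb + 58 for each unit, where Pb is the price buyers pay.
Supply in terms of Pb becomes Qs = -394 + 4.5(Pb + 58) = -133 + 4.5Pb. Setting this equal to demand: 565 - 3Pb = -133 + 4.5Pb, so Pb = 1396/15.
Sellers receive Ps = 1396/15 + 58 = 2266/15; Q' = 565 − 3·(1396/15) = 285.8.
The subsidy expands output by 285.8 − 181.4 = 104.4 past the efficient level; on those units the gap between marginal cost and willingness to pay runs from 0 up to 58.
DWL = ½ × 58 × 104.4 = 3027.6.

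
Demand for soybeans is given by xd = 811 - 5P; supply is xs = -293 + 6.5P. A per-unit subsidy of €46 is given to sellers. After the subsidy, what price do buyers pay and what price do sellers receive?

Pre-subsidy: 811 - 5P = -293 + 6.5P gives P* = 96, x* = 331.
With the subsidy, sellers receive Ps = Pb + 46 for each unit, where Pb is the price buyers pay.
Supply in terms of Pb becomes xs = -293 + 6.5(Pb + 46) = 6 + 6.5Pb. Setting this equal to demand: 811 - 5Pb = 6 + 6.5Pb, so Pb = 70.
Sellers receive Ps = 70 + 46 = 116; x' = 811 − 5·70 = 461.

Buyers pay €70; sellers receive €116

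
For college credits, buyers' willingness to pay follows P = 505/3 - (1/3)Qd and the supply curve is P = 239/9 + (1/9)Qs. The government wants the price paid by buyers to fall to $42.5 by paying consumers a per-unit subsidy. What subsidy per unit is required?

Required subsidy s = $26 per unit

At a buyer price of 42.5, quantity demanded is 505 − 3·42.5 = 377.5.
Sellers supply 377.5 only when they receive Ps = 239/9 + (1/9)·377.5 = 68.5.
s = Ps − Pb = 68.5 − 42.5 = 26.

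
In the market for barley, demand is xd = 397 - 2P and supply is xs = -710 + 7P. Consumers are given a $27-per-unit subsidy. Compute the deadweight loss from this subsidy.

Pre-subsidy: 397 - 2P = -710 + 7P gives P* = 123, x* = 151.
With the rebate, buyers effectively pay Pb = Ps − 27, where Ps is the price sellers receive.
Demand in terms of Ps becomes xd = 397 − 2(Ps − 27) = 451 - 2Ps. Setting this equal to supply: 451 - 2Ps = -710 + 7Ps, so Ps = 129.
Buyers pay Pb = 129 − 27 = 102; x' = -710 + 7·129 = 193.
The subsidy expands output by 193 − 151 = 42 past the efficient level; on those units the gap between marginal cost and willingness to pay runs from 0 up to 27.
DWL = ½ × 27 × 42 = 567.

Deadweight loss = $567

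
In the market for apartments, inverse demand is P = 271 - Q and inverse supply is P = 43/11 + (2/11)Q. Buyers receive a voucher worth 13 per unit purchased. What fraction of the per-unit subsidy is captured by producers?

Pre-subsidy: 271 - Q = 43/11 + (2/11)Q gives Q* = 226 and P* = 45.
With the rebate, buyers effectively pay Pb = Ps − 13, where Ps is the price sellers receive.
On the curves, Pb = 271 - Q and Ps = 43/11 + (2/11)Q; the wedge Ps − Pb = 13 gives 43/11 + (2/11)Q − (271 - Q) = 13, so Q' = 237.
Then Pb = 271 − 1·237 = 34 and Ps = 43/11 + (2/11)·237 = 47.
Buyers' price falls by P* − Pb = 45 − 34 = 11; sellers' price rises by Ps − P* = 47 − 45 = 2.
So producers capture 2/13 = 2/13 of each unit of subsidy.

Producer share = 2/13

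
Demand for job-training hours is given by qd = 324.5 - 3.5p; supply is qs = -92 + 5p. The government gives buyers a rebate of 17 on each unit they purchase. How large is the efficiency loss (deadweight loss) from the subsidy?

Deadweight loss = 297.5

Pre-subsidy: 324.5 - 3.5p = -92 + 5p gives p* = 49, q* = 153.
With the rebate, buyers effectively pay pb = ps − 17, where ps is the price sellers receive.
Demand in terms of ps becomes qd = 324.5 − 3.5(ps − 17) = 384 - 3.5ps. Setting this equal to supply: 384 - 3.5ps = -92 + 5ps, so ps = 56.
Buyers pay pb = 56 − 17 = 39; q' = -92 + 5·56 = 188.
The subsidy expands output by 188 − 153 = 35 past the efficient level; on those units the gap between marginal cost and willingness to pay runs from 0 up to 17.
DWL = ½ × 17 × 35 = 297.5.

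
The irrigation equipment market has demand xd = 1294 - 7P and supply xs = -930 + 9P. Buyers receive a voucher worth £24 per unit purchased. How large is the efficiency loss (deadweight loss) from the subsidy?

Deadweight loss = £1134

Pre-subsidy: 1294 - 7P = -930 + 9P gives P* = 139, x* = 321.
With the rebate, buyers effectively pay Pb = Ps − 24, where Ps is the price sellers receive.
Demand in terms of Ps becomes xd = 1294 − 7(Ps − 24) = 1462 - 7Ps. Setting this equal to supply: 1462 - 7Ps = -930 + 9Ps, so Ps = 149.5.
Buyers pay Pb = 149.5 − 24 = 125.5; x' = -930 + 9·149.5 = 415.5.
The subsidy expands output by 415.5 − 321 = 94.5 past the efficient level; on those units the gap between marginal cost and willingness to pay runs from 0 up to 24.
DWL = ½ × 24 × 94.5 = 1134.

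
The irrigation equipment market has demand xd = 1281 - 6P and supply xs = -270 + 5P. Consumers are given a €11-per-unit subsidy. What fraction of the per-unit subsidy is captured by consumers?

Pre-subsidy: 1281 - 6P = -270 + 5P gives P* = 141, x* = 435.
With the rebate, buyers effectively pay Pb = Ps − 11, where Ps is the price sellers receive.
Demand in terms of Ps becomes xd = 1281 − 6(Ps − 11) = 1347 - 6Ps. Setting this equal to supply: 1347 - 6Ps = -270 + 5Ps, so Ps = 147.
Buyers pay Pb = 147 − 11 = 136; x' = -270 + 5·147 = 465.
Buyers' price falls by P* − Pb = 141 − 136 = 5; sellers' price rises by Ps − P* = 147 − 141 = 6.
So consumers capture 5/11 = 5/11 of each unit of subsidy.

Consumer share = 5/11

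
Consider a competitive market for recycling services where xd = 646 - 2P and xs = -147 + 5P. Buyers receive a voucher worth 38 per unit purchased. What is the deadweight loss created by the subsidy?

Deadweight loss = 7220/7

Pre-subsidy: 646 - 2P = -147 + 5P gives P* = 793/7, x* = 2936/7.
With the rebate, buyers effectively pay Pb = Ps − 38, where Ps is the price sellers receive.
Demand in terms of Ps becomes xd = 646 − 2(Ps − 38) = 722 - 2Ps. Setting this equal to supply: 722 - 2Ps = -147 + 5Ps, so Ps = 869/7.
Buyers pay Pb = 869/7 − 38 = 603/7; x' = -147 + 5·(869/7) = 3316/7.
The subsidy expands output by 3316/7 − 2936/7 = 380/7 past the efficient level; on those units the gap between marginal cost and willingness to pay runs from 0 up to 38.
DWL = ½ × 38 × 380/7 = 7220/7.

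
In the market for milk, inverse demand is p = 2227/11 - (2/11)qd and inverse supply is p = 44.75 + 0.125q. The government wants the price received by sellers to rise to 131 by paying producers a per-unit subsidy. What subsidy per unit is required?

At a seller price of 131, quantity supplied is -358 + 8·131 = 690.
Buyers absorb 690 only when they pay pb = 2227/11 − (2/11)·690 = 77.
s = ps − pb = 131 − 77 = 54.

Required subsidy s = 54 per unit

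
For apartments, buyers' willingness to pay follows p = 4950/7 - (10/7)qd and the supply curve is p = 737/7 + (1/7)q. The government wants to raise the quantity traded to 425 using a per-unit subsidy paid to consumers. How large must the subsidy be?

At q = 425, from the demand curve buyers pay pb = 4950/7 − (10/7)·425 = 100; from the supply curve sellers need ps = 737/7 + (1/7)·425 = 166.
The subsidy must fill the gap: s = ps − pb = 166 − 100 = 66.

Required subsidy s = 66 per unit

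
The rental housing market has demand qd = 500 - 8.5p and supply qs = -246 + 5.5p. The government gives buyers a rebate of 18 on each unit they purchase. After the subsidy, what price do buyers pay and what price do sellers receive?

Pre-subsidy: 500 - 8.5p = -246 + 5.5p gives p* = 373/7, q* = 659/14.
With the rebate, buyers effectively pay pb = ps − 18, where ps is the price sellers receive.
Demand in terms of ps becomes qd = 500 − 8.5(ps − 18) = 653 - 8.5ps. Setting this equal to supply: 653 - 8.5ps = -246 + 5.5ps, so ps = 899/14.
Buyers pay pb = 899/14 − 18 = 647/14; q' = -246 + 5.5·(899/14) = 3001/28.

Buyers pay 647/14; sellers receive 899/14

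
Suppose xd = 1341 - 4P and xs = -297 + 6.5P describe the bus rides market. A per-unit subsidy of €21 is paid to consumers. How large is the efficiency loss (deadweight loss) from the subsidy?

Deadweight loss = €546

Pre-subsidy: 1341 - 4P = -297 + 6.5P gives P* = 156, x* = 717.
With the rebate, buyers effectively pay Pb = Ps − 21, where Ps is the price sellers receive.
Demand in terms of Ps becomes xd = 1341 − 4(Ps − 21) = 1425 - 4Ps. Setting this equal to supply: 1425 - 4Ps = -297 + 6.5Ps, so Ps = 164.
Buyers pay Pb = 164 − 21 = 143; x' = -297 + 6.5·164 = 769.
The subsidy expands output by 769 − 717 = 52 past the efficient level; on those units the gap between marginal cost and willingness to pay runs from 0 up to 21.
DWL = ½ × 21 × 52 = 546.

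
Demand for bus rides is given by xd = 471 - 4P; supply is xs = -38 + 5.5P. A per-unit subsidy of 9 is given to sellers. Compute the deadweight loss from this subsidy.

Deadweight loss = 1782/19

Pre-subsidy: 471 - 4P = -38 + 5.5P gives P* = 1018/19, x* = 4877/19.
With the subsidy, sellers receive Ps = Pb + 9 for each unit, where Pb is the price buyers pay.
Supply in terms of Pb becomes xs = -38 + 5.5(Pb + 9) = 11.5 + 5.5Pb. Setting this equal to demand: 471 - 4Pb = 11.5 + 5.5Pb, so Pb = 919/19.
Sellers receive Ps = 919/19 + 9 = 1090/19; x' = 471 − 4·(919/19) = 5273/19.
The subsidy expands output by 5273/19 − 4877/19 = 396/19 past the efficient level; on those units the gap between marginal cost and willingness to pay runs from 0 up to 9.
DWL = ½ × 9 × 396/19 = 1782/19.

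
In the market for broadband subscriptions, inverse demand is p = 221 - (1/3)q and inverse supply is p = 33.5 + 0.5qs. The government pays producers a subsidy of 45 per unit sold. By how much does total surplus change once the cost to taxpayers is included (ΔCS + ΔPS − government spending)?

Net change in total surplus = -1215

Pre-subsidy: 221 - (1/3)q = 33.5 + 0.5q gives q* = 225 and p* = 146.
With the subsidy, sellers receive ps = pb + 45 for each unit, where pb is the price buyers pay.
On the curves, pb = 221 - (1/3)q and ps = 33.5 + 0.5q; the wedge ps − pb = 45 gives 33.5 + 0.5q − (221 - (1/3)q) = 45, so q' = 279.
Then pb = 221 − (1/3)·279 = 128 and ps = 33.5 + 0.5·279 = 173.
ΔCS = ½(225 + 279)(146 − 128) = 4536; ΔPS = ½(225 + 279)(173 − 146) = 6804.
Government spending = 45 × 279 = 12555.
Net change = 4536 + 6804 − 12555 = -1215. The loss equals the DWL triangle ½·45·54.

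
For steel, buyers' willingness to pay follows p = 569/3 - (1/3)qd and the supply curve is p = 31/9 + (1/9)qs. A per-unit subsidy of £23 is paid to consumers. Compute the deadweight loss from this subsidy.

Deadweight loss = £595.125

Pre-subsidy: 569/3 - (1/3)q = 31/9 + (1/9)q gives q* = 419 and p* = 50.
With the rebate, buyers effectively pay pb = ps − 23, where ps is the price sellers receive.
On the curves, pb = 569/3 - (1/3)q and ps = 31/9 + (1/9)q; the wedge ps − pb = 23 gives 31/9 + (1/9)q − (569/3 - (1/3)q) = 23, so q' = 470.75.
Then pb = 569/3 − (1/3)·470.75 = 32.75 and ps = 31/9 + (1/9)·470.75 = 55.75.
The subsidy expands output by 470.75 − 419 = 51.75 past the efficient level; on those units the gap between marginal cost and willingness to pay runs from 0 up to 23.
DWL = ½ × 23 × 51.75 = 595.125.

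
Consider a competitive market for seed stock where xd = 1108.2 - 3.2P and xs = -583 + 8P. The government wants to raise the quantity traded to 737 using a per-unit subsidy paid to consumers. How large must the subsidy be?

Required subsidy s = 49 per unit

At x = 737, invert demand for the buyer price: Pb = (1108.2 − 737)/3.2 = 116; invert supply for the seller price: Ps = (737 − (-583))/8 = 165.
The subsidy must fill the gap: s = Ps − Pb = 165 − 116 = 49.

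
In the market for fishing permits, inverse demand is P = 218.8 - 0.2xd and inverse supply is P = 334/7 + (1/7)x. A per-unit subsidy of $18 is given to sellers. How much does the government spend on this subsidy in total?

Government cost = $9927

Pre-subsidy: 218.8 - 0.2x = 334/7 + (1/7)x gives x* = 499 and P* = 119.
With the subsidy, sellers receive Ps = Pb + 18 for each unit, where Pb is the price buyers pay.
On the curves, Pb = 218.8 - 0.2x and Ps = 334/7 + (1/7)x; the wedge Ps − Pb = 18 gives 334/7 + (1/7)x − (218.8 - 0.2x) = 18, so x' = 551.5.
Then Pb = 218.8 − 0.2·551.5 = 108.5 and Ps = 334/7 + (1/7)·551.5 = 126.5.
Government outlay = subsidy × quantity = 18 × 551.5 = 9927.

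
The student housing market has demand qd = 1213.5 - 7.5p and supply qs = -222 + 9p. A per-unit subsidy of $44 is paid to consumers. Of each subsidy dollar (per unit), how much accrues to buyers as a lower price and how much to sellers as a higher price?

Buyers gain $24 per unit; sellers gain $20 per unit

Pre-subsidy: 1213.5 - 7.5p = -222 + 9p gives p* = 87, q* = 561.
With the rebate, buyers effectively pay pb = ps − 44, where ps is the price sellers receive.
Demand in terms of ps becomes qd = 1213.5 − 7.5(ps − 44) = 1543.5 - 7.5ps. Setting this equal to supply: 1543.5 - 7.5ps = -222 + 9ps, so ps = 107.
Buyers pay pb = 107 − 44 = 63; q' = -222 + 9·107 = 741.
Buyers' price falls by p* − pb = 87 − 63 = 24; sellers' price rises by ps − p* = 107 − 87 = 20.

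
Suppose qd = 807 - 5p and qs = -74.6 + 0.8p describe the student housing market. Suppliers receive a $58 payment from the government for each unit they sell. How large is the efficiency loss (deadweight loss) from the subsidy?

Deadweight loss = $1160

Pre-subsidy: 807 - 5p = -74.6 + 0.8p gives p* = 152, q* = 47.
With the subsidy, sellers receive ps = pb + 58 for each unit, where pb is the price buyers pay.
Supply in terms of pb becomes qs = -74.6 + 0.8(pb + 58) = -28.2 + 0.8pb. Setting this equal to demand: 807 - 5pb = -28.2 + 0.8pb, so pb = 144.
Sellers receive ps = 144 + 58 = 202; q' = 807 − 5·144 = 87.
The subsidy expands output by 87 − 47 = 40 past the efficient level; on those units the gap between marginal cost and willingness to pay runs from 0 up to 58.
DWL = ½ × 58 × 40 = 1160.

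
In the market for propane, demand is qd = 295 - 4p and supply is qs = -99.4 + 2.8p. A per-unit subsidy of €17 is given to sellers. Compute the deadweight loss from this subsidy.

Deadweight loss = €238

Pre-subsidy: 295 - 4p = -99.4 + 2.8p gives p* = 58, q* = 63.
With the subsidy, sellers receive ps = pb + 17 for each unit, where pb is the price buyers pay.
Supply in terms of pb becomes qs = -99.4 + 2.8(pb + 17) = -51.8 + 2.8pb. Setting this equal to demand: 295 - 4pb = -51.8 + 2.8pb, so pb = 51.
Sellers receive ps = 51 + 17 = 68; q' = 295 − 4·51 = 91.
The subsidy expands output by 91 − 63 = 28 past the efficient level; on those units the gap between marginal cost and willingness to pay runs from 0 up to 17.
DWL = ½ × 17 × 28 = 238.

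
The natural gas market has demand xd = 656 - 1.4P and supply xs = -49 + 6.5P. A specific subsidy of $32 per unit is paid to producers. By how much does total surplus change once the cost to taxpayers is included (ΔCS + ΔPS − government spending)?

Net change in total surplus = -46592/79

Pre-subsidy: 656 - 1.4P = -49 + 6.5P gives P* = 7050/79, x* = 41954/79.
With the subsidy, sellers receive Ps = Pb + 32 for each unit, where Pb is the price buyers pay.
Supply in terms of Pb becomes xs = -49 + 6.5(Pb + 32) = 159 + 6.5Pb. Setting this equal to demand: 656 - 1.4Pb = 159 + 6.5Pb, so Pb = 4970/79.
Sellers receive Ps = 4970/79 + 32 = 7498/79; x' = 656 − 1.4·(4970/79) = 44866/79.
ΔCS = ½(41954/79 + 44866/79)(7050/79 − 4970/79) = 90292800/6241; ΔPS = ½(41954/79 + 44866/79)(7498/79 − 7050/79) = 19447680/6241.
Government spending = 32 × 44866/79 = 1435712/79.
Net change = 90292800/6241 + 19447680/6241 − 1435712/79 = -46592/79. The loss equals the DWL triangle ½·32·2912/79.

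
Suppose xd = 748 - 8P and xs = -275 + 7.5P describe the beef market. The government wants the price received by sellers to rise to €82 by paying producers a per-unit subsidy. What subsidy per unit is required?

At a seller price of 82, quantity supplied is -275 + 7.5·82 = 340.
Buyers absorb 340 only when they pay Pb with 748 − 8·Pb = 340, i.e. Pb = 51.
s = Ps − Pb = 82 − 51 = 31.

Required subsidy s = €31 per unit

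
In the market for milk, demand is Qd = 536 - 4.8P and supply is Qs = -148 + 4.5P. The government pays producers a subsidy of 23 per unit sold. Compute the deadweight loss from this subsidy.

Deadweight loss = 19044/31

Pre-subsidy: 536 - 4.8P = -148 + 4.5P gives P* = 2280/31, Q* = 5672/31.
With the subsidy, sellers receive Ps = Pb + 23 for each unit, where Pb is the price buyers pay.
Supply in terms of Pb becomes Qs = -148 + 4.5(Pb + 23) = -44.5 + 4.5Pb. Setting this equal to demand: 536 - 4.8Pb = -44.5 + 4.5Pb, so Pb = 1935/31.
Sellers receive Ps = 1935/31 + 23 = 2648/31; Q' = 536 − 4.8·(1935/31) = 7328/31.
The subsidy expands output by 7328/31 − 5672/31 = 1656/31 past the efficient level; on those units the gap between marginal cost and willingness to pay runs from 0 up to 23.
DWL = ½ × 23 × 1656/31 = 19044/31.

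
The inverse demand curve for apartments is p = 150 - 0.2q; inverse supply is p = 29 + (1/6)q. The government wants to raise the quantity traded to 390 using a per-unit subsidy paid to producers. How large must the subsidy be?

Required subsidy s = 22 per unit

At q = 390, from the demand curve buyers pay pb = 150 − 0.2·390 = 72; from the supply curve sellers need ps = 29 + (1/6)·390 = 94.
The subsidy must fill the gap: s = ps − pb = 94 − 72 = 22.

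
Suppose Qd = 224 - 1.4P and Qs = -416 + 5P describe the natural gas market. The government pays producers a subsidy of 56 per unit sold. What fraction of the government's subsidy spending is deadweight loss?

Pre-subsidy: 224 - 1.4P = -416 + 5P gives P* = 100, Q* = 84.
With the subsidy, sellers receive Ps = Pb + 56 for each unit, where Pb is the price buyers pay.
Supply in terms of Pb becomes Qs = -416 + 5(Pb + 56) = -136 + 5Pb. Setting this equal to demand: 224 - 1.4Pb = -136 + 5Pb, so Pb = 56.25.
Sellers receive Ps = 56.25 + 56 = 112.25; Q' = 224 − 1.4·56.25 = 145.25.
ΔCS = ½(84 + 145.25)(100 − 56.25) = 5014.84375; ΔPS = ½(84 + 145.25)(112.25 − 100) = 1404.15625.
Government spending = 56 × 145.25 = 8134.
DWL = ½ × 56 × (145.25 − 84) = 1715; fraction = 1715 / 8134 = 35/166.

DWL / government spending = 35/166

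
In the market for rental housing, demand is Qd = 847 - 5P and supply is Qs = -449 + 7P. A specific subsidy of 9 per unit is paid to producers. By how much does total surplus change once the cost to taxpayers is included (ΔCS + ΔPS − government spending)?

Net change in total surplus = -118.125

Pre-subsidy: 847 - 5P = -449 + 7P gives P* = 108, Q* = 307.
With the subsidy, sellers receive Ps = Pb + 9 for each unit, where Pb is the price buyers pay.
Supply in terms of Pb becomes Qs = -449 + 7(Pb + 9) = -386 + 7Pb. Setting this equal to demand: 847 - 5Pb = -386 + 7Pb, so Pb = 102.75.
Sellers receive Ps = 102.75 + 9 = 111.75; Q' = 847 − 5·102.75 = 333.25.
ΔCS = ½(307 + 333.25)(108 − 102.75) = 1680.65625; ΔPS = ½(307 + 333.25)(111.75 − 108) = 1200.46875.
Government spending = 9 × 333.25 = 2999.25.
Net change = 1680.65625 + 1200.46875 − 2999.25 = -118.125. The loss equals the DWL triangle ½·9·26.25.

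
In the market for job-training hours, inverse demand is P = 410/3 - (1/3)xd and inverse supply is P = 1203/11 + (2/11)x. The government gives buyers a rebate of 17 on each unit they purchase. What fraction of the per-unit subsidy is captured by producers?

Pre-subsidy: 410/3 - (1/3)x = 1203/11 + (2/11)x gives x* = 53 and P* = 119.
With the rebate, buyers effectively pay Pb = Ps − 17, where Ps is the price sellers receive.
On the curves, Pb = 410/3 - (1/3)x and Ps = 1203/11 + (2/11)x; the wedge Ps − Pb = 17 gives 1203/11 + (2/11)x − (410/3 - (1/3)x) = 17, so x' = 86.
Then Pb = 410/3 − (1/3)·86 = 108 and Ps = 1203/11 + (2/11)·86 = 125.
Buyers' price falls by P* − Pb = 119 − 108 = 11; sellers' price rises by Ps − P* = 125 − 119 = 6.
So producers capture 6/17 = 6/17 of each unit of subsidy.

Producer share = 6/17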